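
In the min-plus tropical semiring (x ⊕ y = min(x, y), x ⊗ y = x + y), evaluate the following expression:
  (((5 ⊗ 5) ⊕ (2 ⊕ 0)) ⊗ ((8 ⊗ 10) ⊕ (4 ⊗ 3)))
(((5 ⊗ 5) ⊕ (2 ⊕ 0)) ⊗ ((8 ⊗ 10) ⊕ (4 ⊗ 3))) = 7

Expand innermost to outermost. Recall ⊕ takes the minimum of its arguments and ⊗ takes their sum. Working out the expression (((5 ⊗ 5) ⊕ (2 ⊕ 0)) ⊗ ((8 ⊗ 10) ⊕ (4 ⊗ 3))) gives 7.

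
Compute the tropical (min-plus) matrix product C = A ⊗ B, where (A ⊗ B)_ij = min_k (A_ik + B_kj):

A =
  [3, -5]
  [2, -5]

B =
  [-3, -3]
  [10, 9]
A ⊗ B =
  [0, 0]
  [-1, -1]

Apply the min-plus product entry-by-entry:
  C[0][0] = min over k of (A[0][0] + B[0][0] = 3 + -3 = 0, A[0][1] + B[1][0] = -5 + 10 = 5) = 0 (attained at k = 0)
  C[0][1] = min over k of (A[0][0] + B[0][1] = 3 + -3 = 0, A[0][1] + B[1][1] = -5 + 9 = 4) = 0 (attained at k = 0)
  C[1][0] = min over k of (A[1][0] + B[0][0] = 2 + -3 = -1, A[1][1] + B[1][0] = -5 + 10 = 5) = -1 (attained at k = 0)
  C[1][1] = min over k of (A[1][0] + B[0][1] = 2 + -3 = -1, A[1][1] + B[1][1] = -5 + 9 = 4) = -1 (attained at k = 0)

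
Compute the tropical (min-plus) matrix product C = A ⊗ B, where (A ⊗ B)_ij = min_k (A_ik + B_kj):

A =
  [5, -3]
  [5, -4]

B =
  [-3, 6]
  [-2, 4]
A ⊗ B =
  [-5, 1]
  [-6, 0]

Apply the min-plus product entry-by-entry:
  C[0][0] = min over k of (A[0][0] + B[0][0] = 5 + -3 = 2, A[0][1] + B[1][0] = -3 + -2 = -5) = -5 (attained at k = 1)
  C[0][1] = min over k of (A[0][0] + B[0][1] = 5 + 6 = 11, A[0][1] + B[1][1] = -3 + 4 = 1) = 1 (attained at k = 1)
  C[1][0] = min over k of (A[1][0] + B[0][0] = 5 + -3 = 2, A[1][1] + B[1][0] = -4 + -2 = -6) = -6 (attained at k = 1)
  C[1][1] = min over k of (A[1][0] + B[0][1] = 5 + 6 = 11, A[1][1] + B[1][1] = -4 + 4 = 0) = 0 (attained at k = 1)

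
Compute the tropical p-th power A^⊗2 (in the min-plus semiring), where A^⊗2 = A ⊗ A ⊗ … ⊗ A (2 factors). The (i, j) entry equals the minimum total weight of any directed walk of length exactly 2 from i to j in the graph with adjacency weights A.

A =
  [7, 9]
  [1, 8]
A^⊗2 =
  [10, 16]
  [8, 10]

Each entry (A^⊗2)_ij equals the minimum over all length-2 walks i = v_0 → v_1 → … → v_2 = j of Σ_t A[v_t][v_{t+1}]. For example, for (i, j) = (0, 1) we minimise over 2 possible intermediate vertex sequences; the minimum is 16, attained along the walk 0 → 0 → 1.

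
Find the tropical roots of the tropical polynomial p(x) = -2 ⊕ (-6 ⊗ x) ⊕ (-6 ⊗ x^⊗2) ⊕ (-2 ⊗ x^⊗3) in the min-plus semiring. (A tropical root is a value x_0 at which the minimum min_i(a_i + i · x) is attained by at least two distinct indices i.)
Roots: {-4, 0, 4}

Each tropical root is a break point of the lower envelope of the lines y = a_i + i · x (there are 4 lines, with slopes 0, 1, ..., 3). Only the lines that attain the minimum somewhere contribute to roots; other lines are dominated. Here the surviving (envelope) indices are i = 3, i = 2, i = 1, i = 0.
Intersections between consecutive envelope lines give the roots: for adjacent envelope indices i < j the intersection is x = (a_i − a_j) / (j − i). Reading off the sorted break points: {-4, 0, 4}.
Verification: at each break x_0, at least two indices attain the minimum of min_i(a_i + i · x_0).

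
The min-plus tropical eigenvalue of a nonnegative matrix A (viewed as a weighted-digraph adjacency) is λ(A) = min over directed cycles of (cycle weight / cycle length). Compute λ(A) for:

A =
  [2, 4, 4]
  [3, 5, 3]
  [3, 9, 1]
λ(A) = 1

Enumerate directed cycles and compute their means (weight / length). Sample:
  cycle 0 → 0: weight = 2, length = 1, mean = 2/1 ≈ 2.000
  cycle 1 → 1: weight = 5, length = 1, mean = 5/1 ≈ 5.000
  cycle 2 → 2: weight = 1, length = 1, mean = 1/1 ≈ 1.000
  cycle 0 → 1 → 0: weight = 7, length = 2, mean = 7/2 ≈ 3.500
  cycle 0 → 2 → 0: weight = 7, length = 2, mean = 7/2 ≈ 3.500
  cycle 1 → 0 → 1: weight = 7, length = 2, mean = 7/2 ≈ 3.500
Minimum mean = 1.000, attained e.g. along the cycle 2 → 2 with weight 1 and length 1. So λ(A) = 1/1 = 1.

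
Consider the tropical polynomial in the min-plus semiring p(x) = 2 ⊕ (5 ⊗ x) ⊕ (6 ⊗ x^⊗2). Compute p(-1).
p(-1) = 2

A tropical monomial a ⊗ x^⊗i evaluates to a + i · x. Evaluating each term at x = -1:
  Term 0 contributes 2 + 0 · -1 = 2
  Term 1 contributes 5 + 1 · -1 = 4
  Term 2 contributes 6 + 2 · -1 = 4
p(-1) = ⊕ of these = min[2, 4, 4] = 2.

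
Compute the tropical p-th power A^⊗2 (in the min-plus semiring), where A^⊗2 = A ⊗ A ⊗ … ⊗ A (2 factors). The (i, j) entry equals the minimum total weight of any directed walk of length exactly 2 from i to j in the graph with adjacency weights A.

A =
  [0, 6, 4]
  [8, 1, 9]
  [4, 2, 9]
A^⊗2 =
  [0, 6, 4]
  [8, 2, 10]
  [4, 3, 8]

Each entry (A^⊗2)_ij equals the minimum over all length-2 walks i = v_0 → v_1 → … → v_2 = j of Σ_t A[v_t][v_{t+1}]. For example, for (i, j) = (0, 2) we minimise over 3 possible intermediate vertex sequences; the minimum is 4, attained along the walk 0 → 0 → 2.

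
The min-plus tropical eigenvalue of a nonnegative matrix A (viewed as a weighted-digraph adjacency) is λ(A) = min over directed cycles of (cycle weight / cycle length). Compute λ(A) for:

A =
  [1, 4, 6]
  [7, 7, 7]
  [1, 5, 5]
λ(A) = 1

Enumerate directed cycles and compute their means (weight / length). Sample:
  cycle 0 → 0: weight = 1, length = 1, mean = 1/1 ≈ 1.000
  cycle 1 → 1: weight = 7, length = 1, mean = 7/1 ≈ 7.000
  cycle 2 → 2: weight = 5, length = 1, mean = 5/1 ≈ 5.000
  cycle 0 → 1 → 0: weight = 11, length = 2, mean = 11/2 ≈ 5.500
  cycle 0 → 2 → 0: weight = 7, length = 2, mean = 7/2 ≈ 3.500
  cycle 1 → 0 → 1: weight = 11, length = 2, mean = 11/2 ≈ 5.500
Minimum mean = 1.000, attained e.g. along the cycle 0 → 0 with weight 1 and length 1. So λ(A) = 1/1 = 1.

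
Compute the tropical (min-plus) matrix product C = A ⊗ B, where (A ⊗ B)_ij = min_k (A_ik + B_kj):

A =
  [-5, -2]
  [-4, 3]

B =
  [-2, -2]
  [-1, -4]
A ⊗ B =
  [-7, -7]
  [-6, -6]

Apply the min-plus product entry-by-entry:
  C[0][0] = min over k of (A[0][0] + B[0][0] = -5 + -2 = -7, A[0][1] + B[1][0] = -2 + -1 = -3) = -7 (attained at k = 0)
  C[0][1] = min over k of (A[0][0] + B[0][1] = -5 + -2 = -7, A[0][1] + B[1][1] = -2 + -4 = -6) = -7 (attained at k = 0)
  C[1][0] = min over k of (A[1][0] + B[0][0] = -4 + -2 = -6, A[1][1] + B[1][0] = 3 + -1 = 2) = -6 (attained at k = 0)
  C[1][1] = min over k of (A[1][0] + B[0][1] = -4 + -2 = -6, A[1][1] + B[1][1] = 3 + -4 = -1) = -6 (attained at k = 0)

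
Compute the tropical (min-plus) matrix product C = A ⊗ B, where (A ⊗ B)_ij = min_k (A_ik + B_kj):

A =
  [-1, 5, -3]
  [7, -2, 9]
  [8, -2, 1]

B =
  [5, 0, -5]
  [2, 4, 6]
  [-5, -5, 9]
A ⊗ B =
  [-8, -8, -6]
  [0, 2, 2]
  [-4, -4, 3]

Apply the min-plus product entry-by-entry:
  C[0][0] = min over k of (A[0][0] + B[0][0] = -1 + 5 = 4, A[0][1] + B[1][0] = 5 + 2 = 7, A[0][2] + B[2][0] = -3 + -5 = -8) = -8 (attained at k = 2)
  C[0][1] = min over k of (A[0][0] + B[0][1] = -1 + 0 = -1, A[0][1] + B[1][1] = 5 + 4 = 9, A[0][2] + B[2][1] = -3 + -5 = -8) = -8 (attained at k = 2)
  C[0][2] = min over k of (A[0][0] + B[0][2] = -1 + -5 = -6, A[0][1] + B[1][2] = 5 + 6 = 11, A[0][2] + B[2][2] = -3 + 9 = 6) = -6 (attained at k = 0)
  C[1][0] = min over k of (A[1][0] + B[0][0] = 7 + 5 = 12, A[1][1] + B[1][0] = -2 + 2 = 0, A[1][2] + B[2][0] = 9 + -5 = 4) = 0 (attained at k = 1)
  C[1][1] = min over k of (A[1][0] + B[0][1] = 7 + 0 = 7, A[1][1] + B[1][1] = -2 + 4 = 2, A[1][2] + B[2][1] = 9 + -5 = 4) = 2 (attained at k = 1)
  C[1][2] = min over k of (A[1][0] + B[0][2] = 7 + -5 = 2, A[1][1] + B[1][2] = -2 + 6 = 4, A[1][2] + B[2][2] = 9 + 9 = 18) = 2 (attained at k = 0)
  C[2][0] = min over k of (A[2][0] + B[0][0] = 8 + 5 = 13, A[2][1] + B[1][0] = -2 + 2 = 0, A[2][2] + B[2][0] = 1 + -5 = -4) = -4 (attained at k = 2)
  C[2][1] = min over k of (A[2][0] + B[0][1] = 8 + 0 = 8, A[2][1] + B[1][1] = -2 + 4 = 2, A[2][2] + B[2][1] = 1 + -5 = -4) = -4 (attained at k = 2)
  C[2][2] = min over k of (A[2][0] + B[0][2] = 8 + -5 = 3, A[2][1] + B[1][2] = -2 + 6 = 4, A[2][2] + B[2][2] = 1 + 9 = 10) = 3 (attained at k = 0)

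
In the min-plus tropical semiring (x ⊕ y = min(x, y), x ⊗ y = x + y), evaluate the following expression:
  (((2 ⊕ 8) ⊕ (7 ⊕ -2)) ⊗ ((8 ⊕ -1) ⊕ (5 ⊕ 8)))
(((2 ⊕ 8) ⊕ (7 ⊕ -2)) ⊗ ((8 ⊕ -1) ⊕ (5 ⊕ 8))) = -3

Expand innermost to outermost. Recall ⊕ takes the minimum of its arguments and ⊗ takes their sum. Working out the expression (((2 ⊕ 8) ⊕ (7 ⊕ -2)) ⊗ ((8 ⊕ -1) ⊕ (5 ⊕ 8))) gives -3.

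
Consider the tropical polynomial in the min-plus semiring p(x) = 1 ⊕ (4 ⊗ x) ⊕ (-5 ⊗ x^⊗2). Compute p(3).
p(3) = 1

A tropical monomial a ⊗ x^⊗i evaluates to a + i · x. Evaluating each term at x = 3:
  Term 0 contributes 1 + 0 · 3 = 1
  Term 1 contributes 4 + 1 · 3 = 7
  Term 2 contributes -5 + 2 · 3 = 1
p(3) = ⊕ of these = min[1, 7, 1] = 1.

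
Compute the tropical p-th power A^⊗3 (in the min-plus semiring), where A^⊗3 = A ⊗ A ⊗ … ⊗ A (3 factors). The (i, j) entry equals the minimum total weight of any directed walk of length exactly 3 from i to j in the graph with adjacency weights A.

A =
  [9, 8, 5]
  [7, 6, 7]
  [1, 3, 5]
A^⊗3 =
  [11, 13, 11]
  [13, 15, 13]
  [7, 9, 11]

Each entry (A^⊗3)_ij equals the minimum over all length-3 walks i = v_0 → v_1 → … → v_3 = j of Σ_t A[v_t][v_{t+1}]. For example, for (i, j) = (0, 2) we minimise over 9 possible intermediate vertex sequences; the minimum is 11, attained along the walk 0 → 2 → 0 → 2.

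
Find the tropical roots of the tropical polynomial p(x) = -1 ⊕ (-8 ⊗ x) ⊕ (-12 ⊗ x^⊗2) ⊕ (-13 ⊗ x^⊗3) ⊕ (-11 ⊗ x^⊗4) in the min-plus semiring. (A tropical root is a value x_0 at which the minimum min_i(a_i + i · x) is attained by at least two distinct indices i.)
Roots: {-2, 1, 4, 7}

Each tropical root is a break point of the lower envelope of the lines y = a_i + i · x (there are 5 lines, with slopes 0, 1, ..., 4). Only the lines that attain the minimum somewhere contribute to roots; other lines are dominated. Here the surviving (envelope) indices are i = 4, i = 3, i = 2, i = 1, i = 0.
Intersections between consecutive envelope lines give the roots: for adjacent envelope indices i < j the intersection is x = (a_i − a_j) / (j − i). Reading off the sorted break points: {-2, 1, 4, 7}.
Verification: at each break x_0, at least two indices attain the minimum of min_i(a_i + i · x_0).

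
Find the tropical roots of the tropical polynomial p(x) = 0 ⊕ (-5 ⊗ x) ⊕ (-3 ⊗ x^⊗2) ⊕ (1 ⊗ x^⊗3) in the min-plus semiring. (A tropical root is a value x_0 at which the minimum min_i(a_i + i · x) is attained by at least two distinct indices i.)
Roots: {-4, -2, 5}

Each tropical root is a break point of the lower envelope of the lines y = a_i + i · x (there are 4 lines, with slopes 0, 1, ..., 3). Only the lines that attain the minimum somewhere contribute to roots; other lines are dominated. Here the surviving (envelope) indices are i = 3, i = 2, i = 1, i = 0.
Intersections between consecutive envelope lines give the roots: for adjacent envelope indices i < j the intersection is x = (a_i − a_j) / (j − i). Reading off the sorted break points: {-4, -2, 5}.
Verification: at each break x_0, at least two indices attain the minimum of min_i(a_i + i · x_0).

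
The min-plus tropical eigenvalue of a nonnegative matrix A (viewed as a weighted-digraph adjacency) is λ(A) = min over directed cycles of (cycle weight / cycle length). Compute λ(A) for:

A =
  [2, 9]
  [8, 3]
λ(A) = 2

Enumerate directed cycles and compute their means (weight / length). Sample:
  cycle 0 → 0: weight = 2, length = 1, mean = 2/1 ≈ 2.000
  cycle 1 → 1: weight = 3, length = 1, mean = 3/1 ≈ 3.000
  cycle 0 → 1 → 0: weight = 17, length = 2, mean = 17/2 ≈ 8.500
  cycle 1 → 0 → 1: weight = 17, length = 2, mean = 17/2 ≈ 8.500
Minimum mean = 2.000, attained e.g. along the cycle 0 → 0 with weight 2 and length 1. So λ(A) = 2/1 = 2.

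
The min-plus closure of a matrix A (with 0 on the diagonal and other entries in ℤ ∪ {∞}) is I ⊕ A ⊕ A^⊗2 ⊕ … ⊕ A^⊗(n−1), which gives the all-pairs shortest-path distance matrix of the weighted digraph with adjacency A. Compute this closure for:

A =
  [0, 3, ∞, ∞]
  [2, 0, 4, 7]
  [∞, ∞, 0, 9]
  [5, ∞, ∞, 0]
Closure =
  [0, 3, 7, 10]
  [2, 0, 4, 7]
  [14, 17, 0, 9]
  [5, 8, 12, 0]

This is the Floyd-Warshall all-pairs shortest-path computation. For each intermediate vertex k = 0, 1, …, 3, update dist[i][j] ← min(dist[i][j], dist[i][k] + dist[k][j]). The final matrix gives, for each (i, j), the minimum total weight of any directed path from i to j (possibly empty when i = j).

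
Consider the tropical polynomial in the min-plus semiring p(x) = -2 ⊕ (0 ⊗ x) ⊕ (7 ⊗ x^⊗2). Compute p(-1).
p(-1) = -2

A tropical monomial a ⊗ x^⊗i evaluates to a + i · x. Evaluating each term at x = -1:
  Term 0 contributes -2 + 0 · -1 = -2
  Term 1 contributes 0 + 1 · -1 = -1
  Term 2 contributes 7 + 2 · -1 = 5
p(-1) = ⊕ of these = min[-2, -1, 5] = -2.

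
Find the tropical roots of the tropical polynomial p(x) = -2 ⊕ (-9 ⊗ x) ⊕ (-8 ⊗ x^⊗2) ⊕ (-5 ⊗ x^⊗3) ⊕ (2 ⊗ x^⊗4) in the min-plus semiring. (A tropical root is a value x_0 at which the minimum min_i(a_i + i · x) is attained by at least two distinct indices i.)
Roots: {-7, -3, -1, 7}

Each tropical root is a break point of the lower envelope of the lines y = a_i + i · x (there are 5 lines, with slopes 0, 1, ..., 4). Only the lines that attain the minimum somewhere contribute to roots; other lines are dominated. Here the surviving (envelope) indices are i = 4, i = 3, i = 2, i = 1, i = 0.
Intersections between consecutive envelope lines give the roots: for adjacent envelope indices i < j the intersection is x = (a_i − a_j) / (j − i). Reading off the sorted break points: {-7, -3, -1, 7}.
Verification: at each break x_0, at least two indices attain the minimum of min_i(a_i + i · x_0).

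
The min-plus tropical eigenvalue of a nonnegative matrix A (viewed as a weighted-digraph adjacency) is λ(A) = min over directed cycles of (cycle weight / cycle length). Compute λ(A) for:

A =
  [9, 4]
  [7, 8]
λ(A) = 11/2

Enumerate directed cycles and compute their means (weight / length). Sample:
  cycle 0 → 0: weight = 9, length = 1, mean = 9/1 ≈ 9.000
  cycle 1 → 1: weight = 8, length = 1, mean = 8/1 ≈ 8.000
  cycle 0 → 1 → 0: weight = 11, length = 2, mean = 11/2 ≈ 5.500
  cycle 1 → 0 → 1: weight = 11, length = 2, mean = 11/2 ≈ 5.500
Minimum mean = 5.500, attained e.g. along the cycle 0 → 1 → 0 with weight 11 and length 2. So λ(A) = 11/2 = 11/2.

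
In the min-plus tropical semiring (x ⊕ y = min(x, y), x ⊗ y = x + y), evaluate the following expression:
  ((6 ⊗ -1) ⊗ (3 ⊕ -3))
((6 ⊗ -1) ⊗ (3 ⊕ -3)) = 2

Expand innermost to outermost. Recall ⊕ takes the minimum of its arguments and ⊗ takes their sum. Working out the expression ((6 ⊗ -1) ⊗ (3 ⊕ -3)) gives 2.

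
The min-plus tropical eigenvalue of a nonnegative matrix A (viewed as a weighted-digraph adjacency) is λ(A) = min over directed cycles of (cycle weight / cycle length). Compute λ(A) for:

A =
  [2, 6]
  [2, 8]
λ(A) = 2

Enumerate directed cycles and compute their means (weight / length). Sample:
  cycle 0 → 0: weight = 2, length = 1, mean = 2/1 ≈ 2.000
  cycle 1 → 1: weight = 8, length = 1, mean = 8/1 ≈ 8.000
  cycle 0 → 1 → 0: weight = 8, length = 2, mean = 8/2 ≈ 4.000
  cycle 1 → 0 → 1: weight = 8, length = 2, mean = 8/2 ≈ 4.000
Minimum mean = 2.000, attained e.g. along the cycle 0 → 0 with weight 2 and length 1. So λ(A) = 2/1 = 2.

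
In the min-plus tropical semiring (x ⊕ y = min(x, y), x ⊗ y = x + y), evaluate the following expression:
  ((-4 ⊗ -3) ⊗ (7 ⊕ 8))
((-4 ⊗ -3) ⊗ (7 ⊕ 8)) = 0

Expand innermost to outermost. Recall ⊕ takes the minimum of its arguments and ⊗ takes their sum. Working out the expression ((-4 ⊗ -3) ⊗ (7 ⊕ 8)) gives 0.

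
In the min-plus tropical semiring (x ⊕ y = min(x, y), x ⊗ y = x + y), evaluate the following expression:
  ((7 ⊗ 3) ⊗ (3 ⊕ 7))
((7 ⊗ 3) ⊗ (3 ⊕ 7)) = 13

Expand innermost to outermost. Recall ⊕ takes the minimum of its arguments and ⊗ takes their sum. Working out the expression ((7 ⊗ 3) ⊗ (3 ⊕ 7)) gives 13.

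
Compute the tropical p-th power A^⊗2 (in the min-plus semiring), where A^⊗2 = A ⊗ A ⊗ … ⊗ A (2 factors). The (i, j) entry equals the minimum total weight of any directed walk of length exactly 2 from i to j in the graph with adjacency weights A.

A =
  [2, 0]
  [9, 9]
A^⊗2 =
  [4, 2]
  [11, 9]

Each entry (A^⊗2)_ij equals the minimum over all length-2 walks i = v_0 → v_1 → … → v_2 = j of Σ_t A[v_t][v_{t+1}]. For example, for (i, j) = (0, 1) we minimise over 2 possible intermediate vertex sequences; the minimum is 2, attained along the walk 0 → 0 → 1.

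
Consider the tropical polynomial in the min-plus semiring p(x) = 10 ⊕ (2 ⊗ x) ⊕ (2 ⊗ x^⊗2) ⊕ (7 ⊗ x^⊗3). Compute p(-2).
p(-2) = -2

A tropical monomial a ⊗ x^⊗i evaluates to a + i · x. Evaluating each term at x = -2:
  Term 0 contributes 10 + 0 · -2 = 10
  Term 1 contributes 2 + 1 · -2 = 0
  Term 2 contributes 2 + 2 · -2 = -2
  Term 3 contributes 7 + 3 · -2 = 1
p(-2) = ⊕ of these = min[10, 0, -2, 1] = -2.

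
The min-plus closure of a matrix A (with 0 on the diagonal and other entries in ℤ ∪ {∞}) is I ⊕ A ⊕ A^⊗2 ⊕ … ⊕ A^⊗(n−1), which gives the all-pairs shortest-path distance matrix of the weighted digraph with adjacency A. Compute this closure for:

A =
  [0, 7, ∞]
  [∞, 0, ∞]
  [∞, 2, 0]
Closure =
  [0, 7, ∞]
  [∞, 0, ∞]
  [∞, 2, 0]

This is the Floyd-Warshall all-pairs shortest-path computation. For each intermediate vertex k = 0, 1, …, 2, update dist[i][j] ← min(dist[i][j], dist[i][k] + dist[k][j]). The final matrix gives, for each (i, j), the minimum total weight of any directed path from i to j (possibly empty when i = j).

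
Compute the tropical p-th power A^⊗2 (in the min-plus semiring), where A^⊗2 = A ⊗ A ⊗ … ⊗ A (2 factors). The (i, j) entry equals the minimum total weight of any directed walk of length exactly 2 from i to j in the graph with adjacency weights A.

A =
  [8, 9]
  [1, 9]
A^⊗2 =
  [10, 17]
  [9, 10]

Each entry (A^⊗2)_ij equals the minimum over all length-2 walks i = v_0 → v_1 → … → v_2 = j of Σ_t A[v_t][v_{t+1}]. For example, for (i, j) = (0, 1) we minimise over 2 possible intermediate vertex sequences; the minimum is 17, attained along the walk 0 → 0 → 1.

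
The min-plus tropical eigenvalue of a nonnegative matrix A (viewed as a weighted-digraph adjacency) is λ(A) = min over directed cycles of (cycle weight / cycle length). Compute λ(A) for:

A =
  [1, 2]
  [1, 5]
λ(A) = 1

Enumerate directed cycles and compute their means (weight / length). Sample:
  cycle 0 → 0: weight = 1, length = 1, mean = 1/1 ≈ 1.000
  cycle 1 → 1: weight = 5, length = 1, mean = 5/1 ≈ 5.000
  cycle 0 → 1 → 0: weight = 3, length = 2, mean = 3/2 ≈ 1.500
  cycle 1 → 0 → 1: weight = 3, length = 2, mean = 3/2 ≈ 1.500
Minimum mean = 1.000, attained e.g. along the cycle 0 → 0 with weight 1 and length 1. So λ(A) = 1/1 = 1.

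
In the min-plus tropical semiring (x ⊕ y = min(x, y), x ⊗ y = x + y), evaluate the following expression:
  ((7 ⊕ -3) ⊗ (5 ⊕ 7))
((7 ⊕ -3) ⊗ (5 ⊕ 7)) = 2

Expand innermost to outermost. Recall ⊕ takes the minimum of its arguments and ⊗ takes their sum. Working out the expression ((7 ⊕ -3) ⊗ (5 ⊕ 7)) gives 2.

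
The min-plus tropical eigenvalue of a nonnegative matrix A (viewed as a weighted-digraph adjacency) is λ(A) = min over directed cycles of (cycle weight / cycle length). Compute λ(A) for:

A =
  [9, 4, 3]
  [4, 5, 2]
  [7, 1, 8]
λ(A) = 3/2

Enumerate directed cycles and compute their means (weight / length). Sample:
  cycle 0 → 0: weight = 9, length = 1, mean = 9/1 ≈ 9.000
  cycle 1 → 1: weight = 5, length = 1, mean = 5/1 ≈ 5.000
  cycle 2 → 2: weight = 8, length = 1, mean = 8/1 ≈ 8.000
  cycle 0 → 1 → 0: weight = 8, length = 2, mean = 8/2 ≈ 4.000
  cycle 0 → 2 → 0: weight = 10, length = 2, mean = 10/2 ≈ 5.000
  cycle 1 → 0 → 1: weight = 8, length = 2, mean = 8/2 ≈ 4.000
Minimum mean = 1.500, attained e.g. along the cycle 1 → 2 → 1 with weight 3 and length 2. So λ(A) = 3/2 = 3/2.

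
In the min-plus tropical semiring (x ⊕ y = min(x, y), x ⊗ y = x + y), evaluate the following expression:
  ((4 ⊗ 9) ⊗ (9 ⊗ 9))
((4 ⊗ 9) ⊗ (9 ⊗ 9)) = 31

Expand innermost to outermost. Recall ⊕ takes the minimum of its arguments and ⊗ takes their sum. Working out the expression ((4 ⊗ 9) ⊗ (9 ⊗ 9)) gives 31.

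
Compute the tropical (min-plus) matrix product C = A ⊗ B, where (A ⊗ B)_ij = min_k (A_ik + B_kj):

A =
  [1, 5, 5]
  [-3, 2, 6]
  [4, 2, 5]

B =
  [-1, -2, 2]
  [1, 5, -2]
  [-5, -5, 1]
A ⊗ B =
  [0, -1, 3]
  [-4, -5, -1]
  [0, 0, 0]

Apply the min-plus product entry-by-entry:
  C[0][0] = min over k of (A[0][0] + B[0][0] = 1 + -1 = 0, A[0][1] + B[1][0] = 5 + 1 = 6, A[0][2] + B[2][0] = 5 + -5 = 0) = 0 (attained at k = 0)
  C[0][1] = min over k of (A[0][0] + B[0][1] = 1 + -2 = -1, A[0][1] + B[1][1] = 5 + 5 = 10, A[0][2] + B[2][1] = 5 + -5 = 0) = -1 (attained at k = 0)
  C[0][2] = min over k of (A[0][0] + B[0][2] = 1 + 2 = 3, A[0][1] + B[1][2] = 5 + -2 = 3, A[0][2] + B[2][2] = 5 + 1 = 6) = 3 (attained at k = 0)
  C[1][0] = min over k of (A[1][0] + B[0][0] = -3 + -1 = -4, A[1][1] + B[1][0] = 2 + 1 = 3, A[1][2] + B[2][0] = 6 + -5 = 1) = -4 (attained at k = 0)
  C[1][1] = min over k of (A[1][0] + B[0][1] = -3 + -2 = -5, A[1][1] + B[1][1] = 2 + 5 = 7, A[1][2] + B[2][1] = 6 + -5 = 1) = -5 (attained at k = 0)
  C[1][2] = min over k of (A[1][0] + B[0][2] = -3 + 2 = -1, A[1][1] + B[1][2] = 2 + -2 = 0, A[1][2] + B[2][2] = 6 + 1 = 7) = -1 (attained at k = 0)
  C[2][0] = min over k of (A[2][0] + B[0][0] = 4 + -1 = 3, A[2][1] + B[1][0] = 2 + 1 = 3, A[2][2] + B[2][0] = 5 + -5 = 0) = 0 (attained at k = 2)
  C[2][1] = min over k of (A[2][0] + B[0][1] = 4 + -2 = 2, A[2][1] + B[1][1] = 2 + 5 = 7, A[2][2] + B[2][1] = 5 + -5 = 0) = 0 (attained at k = 2)
  C[2][2] = min over k of (A[2][0] + B[0][2] = 4 + 2 = 6, A[2][1] + B[1][2] = 2 + -2 = 0, A[2][2] + B[2][2] = 5 + 1 = 6) = 0 (attained at k = 1)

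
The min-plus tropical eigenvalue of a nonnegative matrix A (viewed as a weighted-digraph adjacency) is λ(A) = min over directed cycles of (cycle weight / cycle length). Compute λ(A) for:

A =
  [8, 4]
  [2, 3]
λ(A) = 3

Enumerate directed cycles and compute their means (weight / length). Sample:
  cycle 0 → 0: weight = 8, length = 1, mean = 8/1 ≈ 8.000
  cycle 1 → 1: weight = 3, length = 1, mean = 3/1 ≈ 3.000
  cycle 0 → 1 → 0: weight = 6, length = 2, mean = 6/2 ≈ 3.000
  cycle 1 → 0 → 1: weight = 6, length = 2, mean = 6/2 ≈ 3.000
Minimum mean = 3.000, attained e.g. along the cycle 1 → 1 with weight 3 and length 1. So λ(A) = 3/1 = 3.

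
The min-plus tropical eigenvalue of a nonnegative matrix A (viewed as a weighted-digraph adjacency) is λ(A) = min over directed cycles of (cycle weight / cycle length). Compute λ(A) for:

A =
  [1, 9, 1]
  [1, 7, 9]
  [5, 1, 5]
λ(A) = 1

Enumerate directed cycles and compute their means (weight / length). Sample:
  cycle 0 → 0: weight = 1, length = 1, mean = 1/1 ≈ 1.000
  cycle 1 → 1: weight = 7, length = 1, mean = 7/1 ≈ 7.000
  cycle 2 → 2: weight = 5, length = 1, mean = 5/1 ≈ 5.000
  cycle 0 → 1 → 0: weight = 10, length = 2, mean = 10/2 ≈ 5.000
  cycle 0 → 2 → 0: weight = 6, length = 2, mean = 6/2 ≈ 3.000
  cycle 1 → 0 → 1: weight = 10, length = 2, mean = 10/2 ≈ 5.000
Minimum mean = 1.000, attained e.g. along the cycle 0 → 0 with weight 1 and length 1. So λ(A) = 1/1 = 1.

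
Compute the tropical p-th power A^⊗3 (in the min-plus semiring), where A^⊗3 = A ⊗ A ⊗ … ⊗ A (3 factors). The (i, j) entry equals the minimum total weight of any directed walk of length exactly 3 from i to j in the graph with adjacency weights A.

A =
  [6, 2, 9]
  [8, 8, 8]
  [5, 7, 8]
A^⊗3 =
  [15, 12, 16]
  [18, 15, 18]
  [15, 13, 15]

Each entry (A^⊗3)_ij equals the minimum over all length-3 walks i = v_0 → v_1 → … → v_3 = j of Σ_t A[v_t][v_{t+1}]. For example, for (i, j) = (0, 2) we minimise over 9 possible intermediate vertex sequences; the minimum is 16, attained along the walk 0 → 0 → 1 → 2.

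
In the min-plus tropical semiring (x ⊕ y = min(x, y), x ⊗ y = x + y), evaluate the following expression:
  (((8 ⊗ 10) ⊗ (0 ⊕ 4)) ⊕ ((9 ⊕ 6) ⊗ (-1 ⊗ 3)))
(((8 ⊗ 10) ⊗ (0 ⊕ 4)) ⊕ ((9 ⊕ 6) ⊗ (-1 ⊗ 3))) = 8

Expand innermost to outermost. Recall ⊕ takes the minimum of its arguments and ⊗ takes their sum. Working out the expression (((8 ⊗ 10) ⊗ (0 ⊕ 4)) ⊕ ((9 ⊕ 6) ⊗ (-1 ⊗ 3))) gives 8.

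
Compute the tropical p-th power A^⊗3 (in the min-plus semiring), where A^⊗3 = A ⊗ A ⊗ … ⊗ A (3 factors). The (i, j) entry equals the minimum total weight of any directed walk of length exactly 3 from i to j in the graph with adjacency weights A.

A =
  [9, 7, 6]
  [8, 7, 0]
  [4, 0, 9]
A^⊗3 =
  [11, 7, 6]
  [8, 7, 0]
  [4, 0, 7]

Each entry (A^⊗3)_ij equals the minimum over all length-3 walks i = v_0 → v_1 → … → v_3 = j of Σ_t A[v_t][v_{t+1}]. For example, for (i, j) = (0, 2) we minimise over 9 possible intermediate vertex sequences; the minimum is 6, attained along the walk 0 → 2 → 1 → 2.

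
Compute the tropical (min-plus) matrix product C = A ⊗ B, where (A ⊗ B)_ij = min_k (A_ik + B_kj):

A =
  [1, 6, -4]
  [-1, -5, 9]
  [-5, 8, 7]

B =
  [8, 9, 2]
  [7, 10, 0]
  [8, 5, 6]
A ⊗ B =
  [4, 1, 2]
  [2, 5, -5]
  [3, 4, -3]

Apply the min-plus product entry-by-entry:
  C[0][0] = min over k of (A[0][0] + B[0][0] = 1 + 8 = 9, A[0][1] + B[1][0] = 6 + 7 = 13, A[0][2] + B[2][0] = -4 + 8 = 4) = 4 (attained at k = 2)
  C[0][1] = min over k of (A[0][0] + B[0][1] = 1 + 9 = 10, A[0][1] + B[1][1] = 6 + 10 = 16, A[0][2] + B[2][1] = -4 + 5 = 1) = 1 (attained at k = 2)
  C[0][2] = min over k of (A[0][0] + B[0][2] = 1 + 2 = 3, A[0][1] + B[1][2] = 6 + 0 = 6, A[0][2] + B[2][2] = -4 + 6 = 2) = 2 (attained at k = 2)
  C[1][0] = min over k of (A[1][0] + B[0][0] = -1 + 8 = 7, A[1][1] + B[1][0] = -5 + 7 = 2, A[1][2] + B[2][0] = 9 + 8 = 17) = 2 (attained at k = 1)
  C[1][1] = min over k of (A[1][0] + B[0][1] = -1 + 9 = 8, A[1][1] + B[1][1] = -5 + 10 = 5, A[1][2] + B[2][1] = 9 + 5 = 14) = 5 (attained at k = 1)
  C[1][2] = min over k of (A[1][0] + B[0][2] = -1 + 2 = 1, A[1][1] + B[1][2] = -5 + 0 = -5, A[1][2] + B[2][2] = 9 + 6 = 15) = -5 (attained at k = 1)
  C[2][0] = min over k of (A[2][0] + B[0][0] = -5 + 8 = 3, A[2][1] + B[1][0] = 8 + 7 = 15, A[2][2] + B[2][0] = 7 + 8 = 15) = 3 (attained at k = 0)
  C[2][1] = min over k of (A[2][0] + B[0][1] = -5 + 9 = 4, A[2][1] + B[1][1] = 8 + 10 = 18, A[2][2] + B[2][1] = 7 + 5 = 12) = 4 (attained at k = 0)
  C[2][2] = min over k of (A[2][0] + B[0][2] = -5 + 2 = -3, A[2][1] + B[1][2] = 8 + 0 = 8, A[2][2] + B[2][2] = 7 + 6 = 13) = -3 (attained at k = 0)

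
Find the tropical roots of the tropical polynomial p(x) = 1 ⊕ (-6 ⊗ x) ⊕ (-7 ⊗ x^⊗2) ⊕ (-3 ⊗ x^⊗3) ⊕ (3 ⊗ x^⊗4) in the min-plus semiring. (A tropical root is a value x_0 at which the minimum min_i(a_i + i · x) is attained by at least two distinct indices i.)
Roots: {-6, -4, 1, 7}

Each tropical root is a break point of the lower envelope of the lines y = a_i + i · x (there are 5 lines, with slopes 0, 1, ..., 4). Only the lines that attain the minimum somewhere contribute to roots; other lines are dominated. Here the surviving (envelope) indices are i = 4, i = 3, i = 2, i = 1, i = 0.
Intersections between consecutive envelope lines give the roots: for adjacent envelope indices i < j the intersection is x = (a_i − a_j) / (j − i). Reading off the sorted break points: {-6, -4, 1, 7}.
Verification: at each break x_0, at least two indices attain the minimum of min_i(a_i + i · x_0).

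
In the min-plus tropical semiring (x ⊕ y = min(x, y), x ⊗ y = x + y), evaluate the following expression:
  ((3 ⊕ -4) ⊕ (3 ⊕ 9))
((3 ⊕ -4) ⊕ (3 ⊕ 9)) = -4

Expand innermost to outermost. Recall ⊕ takes the minimum of its arguments and ⊗ takes their sum. Working out the expression ((3 ⊕ -4) ⊕ (3 ⊕ 9)) gives -4.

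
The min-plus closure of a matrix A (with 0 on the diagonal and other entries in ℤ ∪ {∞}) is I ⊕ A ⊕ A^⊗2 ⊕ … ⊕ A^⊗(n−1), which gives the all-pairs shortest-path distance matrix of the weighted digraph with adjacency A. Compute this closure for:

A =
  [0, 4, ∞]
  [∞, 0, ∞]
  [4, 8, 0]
Closure =
  [0, 4, ∞]
  [∞, 0, ∞]
  [4, 8, 0]

This is the Floyd-Warshall all-pairs shortest-path computation. For each intermediate vertex k = 0, 1, …, 2, update dist[i][j] ← min(dist[i][j], dist[i][k] + dist[k][j]). The final matrix gives, for each (i, j), the minimum total weight of any directed path from i to j (possibly empty when i = j).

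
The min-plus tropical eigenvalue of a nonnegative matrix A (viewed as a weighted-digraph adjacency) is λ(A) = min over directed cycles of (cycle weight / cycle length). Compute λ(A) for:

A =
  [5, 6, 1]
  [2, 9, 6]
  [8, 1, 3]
λ(A) = 4/3

Enumerate directed cycles and compute their means (weight / length). Sample:
  cycle 0 → 0: weight = 5, length = 1, mean = 5/1 ≈ 5.000
  cycle 1 → 1: weight = 9, length = 1, mean = 9/1 ≈ 9.000
  cycle 2 → 2: weight = 3, length = 1, mean = 3/1 ≈ 3.000
  cycle 0 → 1 → 0: weight = 8, length = 2, mean = 8/2 ≈ 4.000
  cycle 0 → 2 → 0: weight = 9, length = 2, mean = 9/2 ≈ 4.500
  cycle 1 → 0 → 1: weight = 8, length = 2, mean = 8/2 ≈ 4.000
Minimum mean = 1.333, attained e.g. along the cycle 0 → 2 → 1 → 0 with weight 4 and length 3. So λ(A) = 4/3 = 4/3.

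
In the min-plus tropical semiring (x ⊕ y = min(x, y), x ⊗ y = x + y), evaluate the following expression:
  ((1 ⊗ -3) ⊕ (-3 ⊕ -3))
((1 ⊗ -3) ⊕ (-3 ⊕ -3)) = -3

Expand innermost to outermost. Recall ⊕ takes the minimum of its arguments and ⊗ takes their sum. Working out the expression ((1 ⊗ -3) ⊕ (-3 ⊕ -3)) gives -3.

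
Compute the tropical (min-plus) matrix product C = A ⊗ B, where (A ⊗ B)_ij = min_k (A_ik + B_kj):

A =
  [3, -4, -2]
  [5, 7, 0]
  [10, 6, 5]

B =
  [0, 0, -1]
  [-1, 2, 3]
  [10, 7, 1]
A ⊗ B =
  [-5, -2, -1]
  [5, 5, 1]
  [5, 8, 6]

Apply the min-plus product entry-by-entry:
  C[0][0] = min over k of (A[0][0] + B[0][0] = 3 + 0 = 3, A[0][1] + B[1][0] = -4 + -1 = -5, A[0][2] + B[2][0] = -2 + 10 = 8) = -5 (attained at k = 1)
  C[0][1] = min over k of (A[0][0] + B[0][1] = 3 + 0 = 3, A[0][1] + B[1][1] = -4 + 2 = -2, A[0][2] + B[2][1] = -2 + 7 = 5) = -2 (attained at k = 1)
  C[0][2] = min over k of (A[0][0] + B[0][2] = 3 + -1 = 2, A[0][1] + B[1][2] = -4 + 3 = -1, A[0][2] + B[2][2] = -2 + 1 = -1) = -1 (attained at k = 1)
  C[1][0] = min over k of (A[1][0] + B[0][0] = 5 + 0 = 5, A[1][1] + B[1][0] = 7 + -1 = 6, A[1][2] + B[2][0] = 0 + 10 = 10) = 5 (attained at k = 0)
  C[1][1] = min over k of (A[1][0] + B[0][1] = 5 + 0 = 5, A[1][1] + B[1][1] = 7 + 2 = 9, A[1][2] + B[2][1] = 0 + 7 = 7) = 5 (attained at k = 0)
  C[1][2] = min over k of (A[1][0] + B[0][2] = 5 + -1 = 4, A[1][1] + B[1][2] = 7 + 3 = 10, A[1][2] + B[2][2] = 0 + 1 = 1) = 1 (attained at k = 2)
  C[2][0] = min over k of (A[2][0] + B[0][0] = 10 + 0 = 10, A[2][1] + B[1][0] = 6 + -1 = 5, A[2][2] + B[2][0] = 5 + 10 = 15) = 5 (attained at k = 1)
  C[2][1] = min over k of (A[2][0] + B[0][1] = 10 + 0 = 10, A[2][1] + B[1][1] = 6 + 2 = 8, A[2][2] + B[2][1] = 5 + 7 = 12) = 8 (attained at k = 1)
  C[2][2] = min over k of (A[2][0] + B[0][2] = 10 + -1 = 9, A[2][1] + B[1][2] = 6 + 3 = 9, A[2][2] + B[2][2] = 5 + 1 = 6) = 6 (attained at k = 2)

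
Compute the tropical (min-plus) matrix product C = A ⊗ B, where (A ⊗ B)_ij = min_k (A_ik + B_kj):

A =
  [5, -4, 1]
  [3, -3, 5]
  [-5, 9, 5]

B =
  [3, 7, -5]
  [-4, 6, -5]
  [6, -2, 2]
A ⊗ B =
  [-8, -1, -9]
  [-7, 3, -8]
  [-2, 2, -10]

Apply the min-plus product entry-by-entry:
  C[0][0] = min over k of (A[0][0] + B[0][0] = 5 + 3 = 8, A[0][1] + B[1][0] = -4 + -4 = -8, A[0][2] + B[2][0] = 1 + 6 = 7) = -8 (attained at k = 1)
  C[0][1] = min over k of (A[0][0] + B[0][1] = 5 + 7 = 12, A[0][1] + B[1][1] = -4 + 6 = 2, A[0][2] + B[2][1] = 1 + -2 = -1) = -1 (attained at k = 2)
  C[0][2] = min over k of (A[0][0] + B[0][2] = 5 + -5 = 0, A[0][1] + B[1][2] = -4 + -5 = -9, A[0][2] + B[2][2] = 1 + 2 = 3) = -9 (attained at k = 1)
  C[1][0] = min over k of (A[1][0] + B[0][0] = 3 + 3 = 6, A[1][1] + B[1][0] = -3 + -4 = -7, A[1][2] + B[2][0] = 5 + 6 = 11) = -7 (attained at k = 1)
  C[1][1] = min over k of (A[1][0] + B[0][1] = 3 + 7 = 10, A[1][1] + B[1][1] = -3 + 6 = 3, A[1][2] + B[2][1] = 5 + -2 = 3) = 3 (attained at k = 1)
  C[1][2] = min over k of (A[1][0] + B[0][2] = 3 + -5 = -2, A[1][1] + B[1][2] = -3 + -5 = -8, A[1][2] + B[2][2] = 5 + 2 = 7) = -8 (attained at k = 1)
  C[2][0] = min over k of (A[2][0] + B[0][0] = -5 + 3 = -2, A[2][1] + B[1][0] = 9 + -4 = 5, A[2][2] + B[2][0] = 5 + 6 = 11) = -2 (attained at k = 0)
  C[2][1] = min over k of (A[2][0] + B[0][1] = -5 + 7 = 2, A[2][1] + B[1][1] = 9 + 6 = 15, A[2][2] + B[2][1] = 5 + -2 = 3) = 2 (attained at k = 0)
  C[2][2] = min over k of (A[2][0] + B[0][2] = -5 + -5 = -10, A[2][1] + B[1][2] = 9 + -5 = 4, A[2][2] + B[2][2] = 5 + 2 = 7) = -10 (attained at k = 0)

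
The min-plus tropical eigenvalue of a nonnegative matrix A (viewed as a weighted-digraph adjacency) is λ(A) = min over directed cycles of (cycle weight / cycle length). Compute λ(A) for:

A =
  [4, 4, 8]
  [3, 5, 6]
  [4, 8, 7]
λ(A) = 7/2

Enumerate directed cycles and compute their means (weight / length). Sample:
  cycle 0 → 0: weight = 4, length = 1, mean = 4/1 ≈ 4.000
  cycle 1 → 1: weight = 5, length = 1, mean = 5/1 ≈ 5.000
  cycle 2 → 2: weight = 7, length = 1, mean = 7/1 ≈ 7.000
  cycle 0 → 1 → 0: weight = 7, length = 2, mean = 7/2 ≈ 3.500
  cycle 0 → 2 → 0: weight = 12, length = 2, mean = 12/2 ≈ 6.000
  cycle 1 → 0 → 1: weight = 7, length = 2, mean = 7/2 ≈ 3.500
Minimum mean = 3.500, attained e.g. along the cycle 0 → 1 → 0 with weight 7 and length 2. So λ(A) = 7/2 = 7/2.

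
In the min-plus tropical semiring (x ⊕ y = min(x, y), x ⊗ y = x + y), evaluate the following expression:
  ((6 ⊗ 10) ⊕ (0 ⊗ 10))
((6 ⊗ 10) ⊕ (0 ⊗ 10)) = 10

Expand innermost to outermost. Recall ⊕ takes the minimum of its arguments and ⊗ takes their sum. Working out the expression ((6 ⊗ 10) ⊕ (0 ⊗ 10)) gives 10.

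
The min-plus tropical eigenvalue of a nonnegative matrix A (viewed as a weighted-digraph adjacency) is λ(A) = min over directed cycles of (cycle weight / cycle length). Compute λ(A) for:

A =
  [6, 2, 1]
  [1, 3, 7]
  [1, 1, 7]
λ(A) = 1

Enumerate directed cycles and compute their means (weight / length). Sample:
  cycle 0 → 0: weight = 6, length = 1, mean = 6/1 ≈ 6.000
  cycle 1 → 1: weight = 3, length = 1, mean = 3/1 ≈ 3.000
  cycle 2 → 2: weight = 7, length = 1, mean = 7/1 ≈ 7.000
  cycle 0 → 1 → 0: weight = 3, length = 2, mean = 3/2 ≈ 1.500
  cycle 0 → 2 → 0: weight = 2, length = 2, mean = 2/2 ≈ 1.000
  cycle 1 → 0 → 1: weight = 3, length = 2, mean = 3/2 ≈ 1.500
Minimum mean = 1.000, attained e.g. along the cycle 0 → 2 → 0 with weight 2 and length 2. So λ(A) = 2/2 = 1.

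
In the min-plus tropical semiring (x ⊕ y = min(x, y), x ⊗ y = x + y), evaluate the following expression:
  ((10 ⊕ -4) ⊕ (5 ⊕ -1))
((10 ⊕ -4) ⊕ (5 ⊕ -1)) = -4

Expand innermost to outermost. Recall ⊕ takes the minimum of its arguments and ⊗ takes their sum. Working out the expression ((10 ⊕ -4) ⊕ (5 ⊕ -1)) gives -4.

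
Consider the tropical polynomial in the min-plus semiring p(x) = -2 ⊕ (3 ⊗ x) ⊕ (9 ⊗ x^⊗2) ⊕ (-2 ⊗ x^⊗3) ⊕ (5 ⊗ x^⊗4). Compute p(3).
p(3) = -2

A tropical monomial a ⊗ x^⊗i evaluates to a + i · x. Evaluating each term at x = 3:
  Term 0 contributes -2 + 0 · 3 = -2
  Term 1 contributes 3 + 1 · 3 = 6
  Term 2 contributes 9 + 2 · 3 = 15
  Term 3 contributes -2 + 3 · 3 = 7
  Term 4 contributes 5 + 4 · 3 = 17
p(3) = ⊕ of these = min[-2, 6, 15, 7, 17] = -2.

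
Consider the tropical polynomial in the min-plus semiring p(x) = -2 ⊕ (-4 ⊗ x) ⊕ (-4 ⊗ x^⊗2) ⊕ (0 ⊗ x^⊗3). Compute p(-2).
p(-2) = -8

A tropical monomial a ⊗ x^⊗i evaluates to a + i · x. Evaluating each term at x = -2:
  Term 0 contributes -2 + 0 · -2 = -2
  Term 1 contributes -4 + 1 · -2 = -6
  Term 2 contributes -4 + 2 · -2 = -8
  Term 3 contributes 0 + 3 · -2 = -6
p(-2) = ⊕ of these = min[-2, -6, -8, -6] = -8.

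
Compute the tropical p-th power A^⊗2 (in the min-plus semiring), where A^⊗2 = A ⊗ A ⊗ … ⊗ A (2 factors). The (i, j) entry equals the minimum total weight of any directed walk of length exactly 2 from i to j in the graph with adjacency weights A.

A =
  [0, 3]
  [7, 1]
A^⊗2 =
  [0, 3]
  [7, 2]

Each entry (A^⊗2)_ij equals the minimum over all length-2 walks i = v_0 → v_1 → … → v_2 = j of Σ_t A[v_t][v_{t+1}]. For example, for (i, j) = (0, 1) we minimise over 2 possible intermediate vertex sequences; the minimum is 3, attained along the walk 0 → 0 → 1.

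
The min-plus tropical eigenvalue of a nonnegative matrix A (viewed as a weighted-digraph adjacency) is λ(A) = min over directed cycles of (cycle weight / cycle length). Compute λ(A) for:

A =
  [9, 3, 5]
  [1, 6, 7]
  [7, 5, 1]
λ(A) = 1

Enumerate directed cycles and compute their means (weight / length). Sample:
  cycle 0 → 0: weight = 9, length = 1, mean = 9/1 ≈ 9.000
  cycle 1 → 1: weight = 6, length = 1, mean = 6/1 ≈ 6.000
  cycle 2 → 2: weight = 1, length = 1, mean = 1/1 ≈ 1.000
  cycle 0 → 1 → 0: weight = 4, length = 2, mean = 4/2 ≈ 2.000
  cycle 0 → 2 → 0: weight = 12, length = 2, mean = 12/2 ≈ 6.000
  cycle 1 → 0 → 1: weight = 4, length = 2, mean = 4/2 ≈ 2.000
Minimum mean = 1.000, attained e.g. along the cycle 2 → 2 with weight 1 and length 1. So λ(A) = 1/1 = 1.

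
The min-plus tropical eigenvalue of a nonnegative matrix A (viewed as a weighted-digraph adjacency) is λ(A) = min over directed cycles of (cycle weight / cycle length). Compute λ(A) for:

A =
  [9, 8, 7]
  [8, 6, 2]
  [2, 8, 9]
λ(A) = 4

Enumerate directed cycles and compute their means (weight / length). Sample:
  cycle 0 → 0: weight = 9, length = 1, mean = 9/1 ≈ 9.000
  cycle 1 → 1: weight = 6, length = 1, mean = 6/1 ≈ 6.000
  cycle 2 → 2: weight = 9, length = 1, mean = 9/1 ≈ 9.000
  cycle 0 → 1 → 0: weight = 16, length = 2, mean = 16/2 ≈ 8.000
  cycle 0 → 2 → 0: weight = 9, length = 2, mean = 9/2 ≈ 4.500
  cycle 1 → 0 → 1: weight = 16, length = 2, mean = 16/2 ≈ 8.000
Minimum mean = 4.000, attained e.g. along the cycle 0 → 1 → 2 → 0 with weight 12 and length 3. So λ(A) = 12/3 = 4.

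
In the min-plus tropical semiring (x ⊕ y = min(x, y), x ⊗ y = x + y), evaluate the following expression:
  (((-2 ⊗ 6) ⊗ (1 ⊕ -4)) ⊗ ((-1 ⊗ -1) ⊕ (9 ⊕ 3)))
(((-2 ⊗ 6) ⊗ (1 ⊕ -4)) ⊗ ((-1 ⊗ -1) ⊕ (9 ⊕ 3))) = -2

Expand innermost to outermost. Recall ⊕ takes the minimum of its arguments and ⊗ takes their sum. Working out the expression (((-2 ⊗ 6) ⊗ (1 ⊕ -4)) ⊗ ((-1 ⊗ -1) ⊕ (9 ⊕ 3))) gives -2.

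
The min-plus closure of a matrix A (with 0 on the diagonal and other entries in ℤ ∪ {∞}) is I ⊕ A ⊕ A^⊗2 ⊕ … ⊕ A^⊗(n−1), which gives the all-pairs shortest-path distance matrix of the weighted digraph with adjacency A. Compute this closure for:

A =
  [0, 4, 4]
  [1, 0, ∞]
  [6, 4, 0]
Closure =
  [0, 4, 4]
  [1, 0, 5]
  [5, 4, 0]

This is the Floyd-Warshall all-pairs shortest-path computation. For each intermediate vertex k = 0, 1, …, 2, update dist[i][j] ← min(dist[i][j], dist[i][k] + dist[k][j]). The final matrix gives, for each (i, j), the minimum total weight of any directed path from i to j (possibly empty when i = j).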